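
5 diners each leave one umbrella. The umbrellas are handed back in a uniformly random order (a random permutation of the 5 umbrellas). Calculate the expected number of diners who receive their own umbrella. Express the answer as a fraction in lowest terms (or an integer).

1

Let Xᵢ = 1 if person i gets their own umbrella. For each i, P(Xᵢ=1) = 1/5.
By linearity of expectation, E[X₁+…+X_5] = 5·(1/5) = 1.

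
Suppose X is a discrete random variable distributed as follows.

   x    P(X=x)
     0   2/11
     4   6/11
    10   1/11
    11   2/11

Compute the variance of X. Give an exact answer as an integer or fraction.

E[X] = (2/11)·0 + (6/11)·4 + (1/11)·10 + (2/11)·11 = 56/11
E[X²] = (2/11)·0 + (6/11)·16 + (1/11)·100 + (2/11)·121 = 438/11
Var(X) = 438/11 − (56/11)² = 1682/121

1682/121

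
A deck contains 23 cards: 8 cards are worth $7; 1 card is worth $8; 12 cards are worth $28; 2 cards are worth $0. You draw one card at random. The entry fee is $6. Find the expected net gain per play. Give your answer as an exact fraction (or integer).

262/23 dollars

E[payout] = (8/23)·7 + (1/23)·8 + (12/23)·28 + (2/23)·0 = 400/23
Expected profit = 400/23 − 6 = 262/23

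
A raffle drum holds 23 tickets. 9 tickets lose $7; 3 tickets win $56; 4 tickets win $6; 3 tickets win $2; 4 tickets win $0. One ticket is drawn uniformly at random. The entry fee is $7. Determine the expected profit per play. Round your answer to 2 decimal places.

-$1.13

E[payout] = (9/23)·(-7) + (3/23)·56 + (4/23)·6 + (3/23)·2 + (4/23)·0 = 135/23
Expected profit = 135/23 − 7 = -26/23 ≈ -$1.13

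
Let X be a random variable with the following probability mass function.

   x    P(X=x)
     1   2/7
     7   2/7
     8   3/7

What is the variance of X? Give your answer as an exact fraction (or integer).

E[X] = (2/7)·1 + (2/7)·7 + (3/7)·8 = 40/7
E[X²] = (2/7)·1 + (2/7)·49 + (3/7)·64 = 292/7
Var(X) = 292/7 − (40/7)² = 444/49

444/49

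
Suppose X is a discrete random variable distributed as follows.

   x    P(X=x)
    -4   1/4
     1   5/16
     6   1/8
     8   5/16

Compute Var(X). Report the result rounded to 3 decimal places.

22.246

E[X] = (1/4)·(-4) + (5/16)·1 + (1/8)·6 + (5/16)·8 = 41/16
E[X²] = (1/4)·16 + (5/16)·1 + (1/8)·36 + (5/16)·64 = 461/16
Var(X) = 461/16 − (41/16)² = 5695/256 ≈ 22.246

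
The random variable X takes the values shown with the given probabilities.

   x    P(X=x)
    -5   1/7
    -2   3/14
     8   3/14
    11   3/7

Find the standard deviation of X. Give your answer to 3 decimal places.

6.485

E[X] = 37/7, E[X²] = 70
Var(X) = E[X²] − (E[X])² = 70 − 1369/49 = 2061/49
SD(X) = √(2061/49) ≈ 6.485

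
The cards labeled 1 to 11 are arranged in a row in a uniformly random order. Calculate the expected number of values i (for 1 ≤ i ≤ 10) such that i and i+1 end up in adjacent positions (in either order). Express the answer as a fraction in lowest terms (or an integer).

For each i ∈ {1,…,10}, let Xᵢ = 1 if i and i+1 are adjacent. P(Xᵢ=1) = 2·(11−1)!/11! = 2/11.
By linearity, E[ΣXᵢ] = (10)·(2/11) = 20/11.

20/11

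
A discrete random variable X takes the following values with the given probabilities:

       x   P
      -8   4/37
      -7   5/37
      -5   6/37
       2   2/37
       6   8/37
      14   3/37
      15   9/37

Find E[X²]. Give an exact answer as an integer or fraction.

E[X²] = (4/37)·64 + (5/37)·49 + (6/37)·25 + (2/37)·4 + (8/37)·36 + (3/37)·196 + (9/37)·225
     = 3560/37

3560/37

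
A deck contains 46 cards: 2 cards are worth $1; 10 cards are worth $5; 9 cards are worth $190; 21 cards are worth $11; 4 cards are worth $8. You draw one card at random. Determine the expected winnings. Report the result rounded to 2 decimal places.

$44.02

E[payout] = (2/46)·1 + (10/46)·5 + (9/46)·190 + (21/46)·11 + (4/46)·8 = 2025/46
≈ $44.02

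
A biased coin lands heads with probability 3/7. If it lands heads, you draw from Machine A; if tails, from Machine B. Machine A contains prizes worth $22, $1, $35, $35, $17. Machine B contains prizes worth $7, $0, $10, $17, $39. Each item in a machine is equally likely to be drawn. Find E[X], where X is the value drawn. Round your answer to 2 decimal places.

E[X | Machine A] = (22 + 1 + 35 + 35 + 17)/5 = 22
E[X | Machine B] = (7 + 0 + 10 + 17 + 39)/5 = 73/5
E[X] = (3/7)·22 + (4/7)·73/5 = 622/35 ≈ 17.77

$17.77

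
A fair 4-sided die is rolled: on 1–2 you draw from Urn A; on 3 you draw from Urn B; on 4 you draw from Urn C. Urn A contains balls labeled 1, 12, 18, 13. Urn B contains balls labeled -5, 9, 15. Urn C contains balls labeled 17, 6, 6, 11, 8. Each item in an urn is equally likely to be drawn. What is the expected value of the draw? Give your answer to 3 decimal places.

9.483

E[X | Urn A] = (1 + 12 + 18 + 13)/4 = 11
E[X | Urn B] = (-5 + 9 + 15)/3 = 19/3
E[X | Urn C] = (17 + 6 + 6 + 11 + 8)/5 = 48/5
E[X] = (1/2)·11 + (1/4)·19/3 + (1/4)·48/5 = 569/60 ≈ 9.483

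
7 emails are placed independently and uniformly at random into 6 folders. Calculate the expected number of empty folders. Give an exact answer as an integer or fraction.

Let Xⱼ=1 if folder j is empty. P(Xⱼ=1) = ((6-1)/6)^7 = 78125/279936.
By linearity, E[#empty] = 6·78125/279936 = 78125/46656.

78125/46656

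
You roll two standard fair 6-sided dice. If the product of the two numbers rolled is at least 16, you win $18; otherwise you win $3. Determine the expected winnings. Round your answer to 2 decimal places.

$7.58

E[payout] = (25/36)·3 + (11/36)·18 = 91/12
≈ $7.58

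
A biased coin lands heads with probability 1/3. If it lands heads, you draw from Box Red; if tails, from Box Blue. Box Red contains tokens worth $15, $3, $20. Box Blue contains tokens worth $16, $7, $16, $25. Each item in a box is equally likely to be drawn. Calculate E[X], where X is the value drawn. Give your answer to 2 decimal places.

$14.89

E[X | Box Red] = (15 + 3 + 20)/3 = 38/3
E[X | Box Blue] = (16 + 7 + 16 + 25)/4 = 16
E[X] = (1/3)·38/3 + (2/3)·16 = 134/9 ≈ 14.89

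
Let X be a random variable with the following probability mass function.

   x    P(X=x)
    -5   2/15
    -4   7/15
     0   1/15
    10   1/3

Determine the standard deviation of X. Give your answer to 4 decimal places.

E[X] = 4/5, E[X²] = 662/15
Var(X) = E[X²] − (E[X])² = 662/15 − 16/25 = 3262/75
SD(X) = √(3262/75) ≈ 6.5949

6.5949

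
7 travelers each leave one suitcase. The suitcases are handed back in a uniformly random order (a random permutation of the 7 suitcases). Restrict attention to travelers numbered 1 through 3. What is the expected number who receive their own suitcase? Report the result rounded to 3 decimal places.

0.429

Let Xᵢ = 1 if person i gets their own suitcase. For each i, P(Xᵢ=1) = 1/7.
By linearity of expectation, E[X₁+…+X_3] = 3·(1/7) = 3/7.
≈ 0.429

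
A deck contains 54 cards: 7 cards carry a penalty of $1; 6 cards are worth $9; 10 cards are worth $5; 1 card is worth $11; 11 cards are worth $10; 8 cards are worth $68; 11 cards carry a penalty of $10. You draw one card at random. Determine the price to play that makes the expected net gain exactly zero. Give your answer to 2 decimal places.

$12.07

E[payout] = (7/54)·(-1) + (6/54)·9 + (10/54)·5 + (1/54)·11 + (11/54)·10 + (8/54)·68 + (11/54)·(-10) = 326/27
Fair fee = E[payout] = 326/27 ≈ $12.07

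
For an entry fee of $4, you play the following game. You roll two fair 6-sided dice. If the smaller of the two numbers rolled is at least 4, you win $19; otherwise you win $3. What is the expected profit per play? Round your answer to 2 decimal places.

E[payout] = (3/4)·3 + (1/4)·19 = 7
Expected profit = 7 − 4 = 3 ≈ $3.00

$3.00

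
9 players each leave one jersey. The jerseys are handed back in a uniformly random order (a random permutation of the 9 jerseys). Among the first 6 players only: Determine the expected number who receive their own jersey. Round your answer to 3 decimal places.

Let Xᵢ = 1 if person i gets their own jersey. For each i, P(Xᵢ=1) = 1/9.
By linearity of expectation, E[X₁+…+X_6] = 6·(1/9) = 2/3.
≈ 0.667

0.667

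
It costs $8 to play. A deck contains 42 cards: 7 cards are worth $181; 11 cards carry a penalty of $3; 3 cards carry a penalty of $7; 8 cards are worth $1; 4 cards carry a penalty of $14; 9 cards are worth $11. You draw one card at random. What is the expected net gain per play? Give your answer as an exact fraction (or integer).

E[payout] = (7/42)·181 + (11/42)·(-3) + (3/42)·(-7) + (8/42)·1 + (4/42)·(-14) + (9/42)·11 = 632/21
Expected profit = 632/21 − 8 = 464/21

464/21 dollars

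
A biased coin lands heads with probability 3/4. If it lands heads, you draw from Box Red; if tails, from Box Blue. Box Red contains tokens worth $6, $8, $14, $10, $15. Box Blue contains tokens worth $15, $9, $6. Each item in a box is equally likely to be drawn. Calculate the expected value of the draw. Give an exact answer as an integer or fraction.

209/20 dollars

E[X | Box Red] = (6 + 8 + 14 + 10 + 15)/5 = 53/5
E[X | Box Blue] = (15 + 9 + 6)/3 = 10
E[X] = (3/4)·53/5 + (1/4)·10 = 209/20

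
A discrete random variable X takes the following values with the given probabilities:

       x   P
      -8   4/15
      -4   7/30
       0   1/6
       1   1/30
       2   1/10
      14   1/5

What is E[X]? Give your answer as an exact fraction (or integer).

E[X] = (4/15)·(-8) + (7/30)·(-4) + (1/6)·0 + (1/30)·1 + (1/10)·2 + (1/5)·14
     = -1/30

-1/30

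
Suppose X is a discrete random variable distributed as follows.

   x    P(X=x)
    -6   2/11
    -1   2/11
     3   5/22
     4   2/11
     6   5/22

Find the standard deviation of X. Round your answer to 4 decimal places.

E[X] = 3/2, E[X²] = 437/22
Var(X) = E[X²] − (E[X])² = 437/22 − 9/4 = 775/44
SD(X) = √(775/44) ≈ 4.1969

4.1969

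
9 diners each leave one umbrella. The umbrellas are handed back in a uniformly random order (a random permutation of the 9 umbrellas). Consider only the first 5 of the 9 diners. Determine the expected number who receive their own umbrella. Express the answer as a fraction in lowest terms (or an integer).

Let Xᵢ = 1 if person i gets their own umbrella. For each i, P(Xᵢ=1) = 1/9.
By linearity of expectation, E[X₁+…+X_5] = 5·(1/9) = 5/9.

5/9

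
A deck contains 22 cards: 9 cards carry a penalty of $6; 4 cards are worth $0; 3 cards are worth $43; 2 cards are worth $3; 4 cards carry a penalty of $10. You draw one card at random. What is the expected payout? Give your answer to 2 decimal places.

E[payout] = (9/22)·(-6) + (4/22)·0 + (3/22)·43 + (2/22)·3 + (4/22)·(-10) = 41/22
≈ $1.86

$1.86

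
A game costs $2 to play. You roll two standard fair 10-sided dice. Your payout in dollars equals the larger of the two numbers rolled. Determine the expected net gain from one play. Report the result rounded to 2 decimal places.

$5.15

Distribution of the larger of the two numbers rolled: 1 w.p. 1/100, 2 w.p. 3/100, 3 w.p. 1/20, 4 w.p. 7/100, 5 w.p. 9/100, 6 w.p. 11/100, …
E[payout] = (1/100)·1 + (3/100)·2 + (1/20)·3 + (7/100)·4 + (9/100)·5 + (11/100)·6 + (13/100)·7 + (3/20)·8 + (17/100)·9 + (19/100)·10 = 143/20
Expected profit = 143/20 − 2 = 103/20 ≈ $5.15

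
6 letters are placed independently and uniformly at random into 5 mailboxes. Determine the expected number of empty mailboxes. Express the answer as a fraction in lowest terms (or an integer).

Let Xⱼ=1 if mailbox j is empty. P(Xⱼ=1) = ((5-1)/5)^6 = 4096/15625.
By linearity, E[#empty] = 5·4096/15625 = 4096/3125.

4096/3125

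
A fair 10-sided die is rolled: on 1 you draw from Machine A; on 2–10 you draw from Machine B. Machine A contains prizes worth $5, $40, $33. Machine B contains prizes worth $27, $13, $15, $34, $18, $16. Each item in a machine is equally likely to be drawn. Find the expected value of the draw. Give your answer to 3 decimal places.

E[X | Machine A] = (5 + 40 + 33)/3 = 26
E[X | Machine B] = (27 + 13 + 15 + 34 + 18 + 16)/6 = 41/2
E[X] = (1/10)·26 + (9/10)·41/2 = 421/20 ≈ 21.050

$21.050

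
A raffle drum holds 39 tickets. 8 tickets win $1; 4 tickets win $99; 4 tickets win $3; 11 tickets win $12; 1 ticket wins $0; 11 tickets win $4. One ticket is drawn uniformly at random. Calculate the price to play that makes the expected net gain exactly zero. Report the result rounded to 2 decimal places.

$15.18

E[payout] = (8/39)·1 + (4/39)·99 + (4/39)·3 + (11/39)·12 + (1/39)·0 + (11/39)·4 = 592/39
Fair fee = E[payout] = 592/39 ≈ $15.18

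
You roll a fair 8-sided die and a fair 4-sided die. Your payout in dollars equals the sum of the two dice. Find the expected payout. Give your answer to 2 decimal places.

Distribution of the sum of the two dice: 2 w.p. 1/32, 3 w.p. 1/16, 4 w.p. 3/32, 5 w.p. 1/8, 6 w.p. 1/8, 7 w.p. 1/8, …
E[payout] = (1/32)·2 + (1/16)·3 + (3/32)·4 + (1/8)·5 + (1/8)·6 + (1/8)·7 + (1/8)·8 + (1/8)·9 + (3/32)·10 + (1/16)·11 + (1/32)·12 = 7
≈ $7.00

$7.00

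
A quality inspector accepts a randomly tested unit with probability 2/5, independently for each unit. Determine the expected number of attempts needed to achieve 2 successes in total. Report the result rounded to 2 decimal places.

5.00

By linearity (sum of 2 independent geometric waits), E[trials] = 2/p = 2/(2/5) = 5.
≈ 5.00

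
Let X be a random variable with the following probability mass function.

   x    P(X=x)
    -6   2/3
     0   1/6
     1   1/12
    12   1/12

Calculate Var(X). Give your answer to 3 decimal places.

E[X] = (2/3)·(-6) + (1/6)·0 + (1/12)·1 + (1/12)·12 = -35/12
E[X²] = (2/3)·36 + (1/6)·0 + (1/12)·1 + (1/12)·144 = 433/12
Var(X) = 433/12 − (-35/12)² = 3971/144 ≈ 27.576

27.576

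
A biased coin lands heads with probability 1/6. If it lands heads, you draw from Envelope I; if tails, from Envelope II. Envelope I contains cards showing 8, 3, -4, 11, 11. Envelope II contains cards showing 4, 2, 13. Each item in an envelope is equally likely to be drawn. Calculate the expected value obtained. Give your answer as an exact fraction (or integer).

281/45

E[X | Envelope I] = (8 + 3 − 4 + 11 + 11)/5 = 29/5
E[X | Envelope II] = (4 + 2 + 13)/3 = 19/3
E[X] = (1/6)·29/5 + (5/6)·19/3 = 281/45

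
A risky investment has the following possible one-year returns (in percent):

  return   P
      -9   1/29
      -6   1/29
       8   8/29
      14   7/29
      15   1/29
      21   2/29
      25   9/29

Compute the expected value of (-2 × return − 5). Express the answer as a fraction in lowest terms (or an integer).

E[-2x-5] = (1/29)·13 + (1/29)·7 + (8/29)·(-21) + (7/29)·(-33) + (1/29)·(-35) + (2/29)·(-47) + (9/29)·(-55)
     = -1003/29

-1003/29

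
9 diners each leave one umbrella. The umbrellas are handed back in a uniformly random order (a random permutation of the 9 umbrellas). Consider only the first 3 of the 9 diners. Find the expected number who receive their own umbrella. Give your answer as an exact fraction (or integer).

1/3

Let Xᵢ = 1 if person i gets their own umbrella. For each i, P(Xᵢ=1) = 1/9.
By linearity of expectation, E[X₁+…+X_3] = 3·(1/9) = 1/3.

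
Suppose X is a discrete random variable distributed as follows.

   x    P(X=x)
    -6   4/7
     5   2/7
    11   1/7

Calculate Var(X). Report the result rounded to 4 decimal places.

44.8163

E[X] = (4/7)·(-6) + (2/7)·5 + (1/7)·11 = -3/7
E[X²] = (4/7)·36 + (2/7)·25 + (1/7)·121 = 45
Var(X) = 45 − (-3/7)² = 2196/49 ≈ 44.8163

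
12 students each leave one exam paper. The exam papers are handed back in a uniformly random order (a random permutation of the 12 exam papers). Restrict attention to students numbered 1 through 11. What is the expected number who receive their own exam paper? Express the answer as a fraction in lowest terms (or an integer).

11/12

Let Xᵢ = 1 if person i gets their own exam paper. For each i, P(Xᵢ=1) = 1/12.
By linearity of expectation, E[X₁+…+X_11] = 11·(1/12) = 11/12.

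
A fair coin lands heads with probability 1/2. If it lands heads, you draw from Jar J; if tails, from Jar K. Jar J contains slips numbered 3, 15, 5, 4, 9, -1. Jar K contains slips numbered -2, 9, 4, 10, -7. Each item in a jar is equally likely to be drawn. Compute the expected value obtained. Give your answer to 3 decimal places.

E[X | Jar J] = (3 + 15 + 5 + 4 + 9 − 1)/6 = 35/6
E[X | Jar K] = (-2 + 9 + 4 + 10 − 7)/5 = 14/5
E[X] = (1/2)·35/6 + (1/2)·14/5 = 259/60 ≈ 4.317

4.317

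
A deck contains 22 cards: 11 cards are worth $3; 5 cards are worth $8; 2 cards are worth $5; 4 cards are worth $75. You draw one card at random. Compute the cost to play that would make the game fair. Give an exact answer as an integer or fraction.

383/22 dollars

E[payout] = (11/22)·3 + (5/22)·8 + (2/22)·5 + (4/22)·75 = 383/22
Fair fee = E[payout] = 383/22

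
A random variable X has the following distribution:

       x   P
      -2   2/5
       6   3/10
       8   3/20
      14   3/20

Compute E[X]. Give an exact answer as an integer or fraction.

E[X] = (2/5)·(-2) + (3/10)·6 + (3/20)·8 + (3/20)·14
     = 43/10

43/10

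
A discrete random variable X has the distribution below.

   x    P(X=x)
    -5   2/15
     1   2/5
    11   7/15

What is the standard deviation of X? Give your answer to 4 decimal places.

6.0428

E[X] = 73/15, E[X²] = 301/5
Var(X) = E[X²] − (E[X])² = 301/5 − 5329/225 = 8216/225
SD(X) = √(8216/225) ≈ 6.0428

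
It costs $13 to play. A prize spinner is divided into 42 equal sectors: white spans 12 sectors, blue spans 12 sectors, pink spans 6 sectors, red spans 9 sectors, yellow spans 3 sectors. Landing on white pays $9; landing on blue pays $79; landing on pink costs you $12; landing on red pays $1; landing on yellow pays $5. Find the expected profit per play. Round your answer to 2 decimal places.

E[payout] = (12/42)·9 + (12/42)·79 + (6/42)·(-12) + (9/42)·1 + (3/42)·5 = 24
Expected profit = 24 − 13 = 11 ≈ $11.00

$11.00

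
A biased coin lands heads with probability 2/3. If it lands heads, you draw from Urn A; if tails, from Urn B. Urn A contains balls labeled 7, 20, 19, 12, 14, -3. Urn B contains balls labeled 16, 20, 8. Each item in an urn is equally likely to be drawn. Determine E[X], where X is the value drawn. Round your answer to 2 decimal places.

12.56

E[X | Urn A] = (7 + 20 + 19 + 12 + 14 − 3)/6 = 23/2
E[X | Urn B] = (16 + 20 + 8)/3 = 44/3
E[X] = (2/3)·23/2 + (1/3)·44/3 = 113/9 ≈ 12.56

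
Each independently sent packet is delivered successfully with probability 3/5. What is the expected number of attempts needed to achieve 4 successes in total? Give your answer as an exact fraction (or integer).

By linearity (sum of 4 independent geometric waits), E[trials] = 4/p = 4/(3/5) = 20/3.

20/3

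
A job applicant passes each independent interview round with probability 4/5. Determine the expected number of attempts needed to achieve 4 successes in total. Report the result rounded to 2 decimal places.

By linearity (sum of 4 independent geometric waits), E[trials] = 4/p = 4/(4/5) = 5.
≈ 5.00

5.00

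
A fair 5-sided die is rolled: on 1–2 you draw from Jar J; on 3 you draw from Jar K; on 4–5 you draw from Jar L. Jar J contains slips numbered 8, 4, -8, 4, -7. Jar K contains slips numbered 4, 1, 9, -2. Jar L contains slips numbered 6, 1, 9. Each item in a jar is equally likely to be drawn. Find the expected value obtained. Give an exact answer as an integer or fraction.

211/75

E[X | Jar J] = (8 + 4 − 8 + 4 − 7)/5 = 1/5
E[X | Jar K] = (4 + 1 + 9 − 2)/4 = 3
E[X | Jar L] = (6 + 1 + 9)/3 = 16/3
E[X] = (2/5)·1/5 + (1/5)·3 + (2/5)·16/3 = 211/75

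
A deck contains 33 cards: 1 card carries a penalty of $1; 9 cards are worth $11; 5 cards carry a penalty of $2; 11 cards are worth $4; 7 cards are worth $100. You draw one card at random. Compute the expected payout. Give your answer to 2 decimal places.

E[payout] = (1/33)·(-1) + (9/33)·11 + (5/33)·(-2) + (11/33)·4 + (7/33)·100 = 832/33
≈ $25.21

$25.21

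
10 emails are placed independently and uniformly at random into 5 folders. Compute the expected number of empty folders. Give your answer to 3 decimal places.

Let Xⱼ=1 if folder j is empty. P(Xⱼ=1) = ((5-1)/5)^10 = 1048576/9765625.
By linearity, E[#empty] = 5·1048576/9765625 = 1048576/1953125.
≈ 0.537

0.537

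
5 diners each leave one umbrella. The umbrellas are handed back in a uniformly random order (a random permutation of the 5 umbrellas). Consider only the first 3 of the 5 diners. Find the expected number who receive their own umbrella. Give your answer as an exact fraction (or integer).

Let Xᵢ = 1 if person i gets their own umbrella. For each i, P(Xᵢ=1) = 1/5.
By linearity of expectation, E[X₁+…+X_3] = 3·(1/5) = 3/5.

3/5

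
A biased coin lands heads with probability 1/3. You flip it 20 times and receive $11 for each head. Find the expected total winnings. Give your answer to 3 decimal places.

E[#heads] = 20·1/3 = 20/3 (linearity over flips).
E[winnings] = 11·20/3 = 220/3.
≈ 73.333

$73.333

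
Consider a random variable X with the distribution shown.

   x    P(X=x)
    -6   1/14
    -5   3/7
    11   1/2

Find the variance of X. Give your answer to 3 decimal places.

65.209

E[X] = (1/14)·(-6) + (3/7)·(-5) + (1/2)·11 = 41/14
E[X²] = (1/14)·36 + (3/7)·25 + (1/2)·121 = 1033/14
Var(X) = 1033/14 − (41/14)² = 12781/196 ≈ 65.209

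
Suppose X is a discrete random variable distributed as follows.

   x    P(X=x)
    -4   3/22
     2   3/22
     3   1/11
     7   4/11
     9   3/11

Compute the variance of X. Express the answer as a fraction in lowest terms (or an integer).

203/11

E[X] = (3/22)·(-4) + (3/22)·2 + (1/11)·3 + (4/11)·7 + (3/11)·9 = 5
E[X²] = (3/22)·16 + (3/22)·4 + (1/11)·9 + (4/11)·49 + (3/11)·81 = 478/11
Var(X) = 478/11 − (5)² = 203/11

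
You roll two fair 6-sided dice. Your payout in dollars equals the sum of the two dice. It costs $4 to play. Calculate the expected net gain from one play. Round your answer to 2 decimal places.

$3.00

Distribution of the sum of the two dice: 2 w.p. 1/36, 3 w.p. 1/18, 4 w.p. 1/12, 5 w.p. 1/9, 6 w.p. 5/36, 7 w.p. 1/6, …
E[payout] = (1/36)·2 + (1/18)·3 + (1/12)·4 + (1/9)·5 + (5/36)·6 + (1/6)·7 + (5/36)·8 + (1/9)·9 + (1/12)·10 + (1/18)·11 + (1/36)·12 = 7
Expected profit = 7 − 4 = 3 ≈ $3.00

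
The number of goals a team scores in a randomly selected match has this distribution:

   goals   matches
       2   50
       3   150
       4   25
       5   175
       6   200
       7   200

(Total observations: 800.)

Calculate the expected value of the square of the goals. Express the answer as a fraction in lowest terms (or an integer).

Total = 800, so P(goals=2) = 50/800, etc.
E[X²] = (1/16)·4 + (3/16)·9 + (1/32)·16 + (7/32)·25 + (1/4)·36 + (1/4)·49
     = 933/32

933/32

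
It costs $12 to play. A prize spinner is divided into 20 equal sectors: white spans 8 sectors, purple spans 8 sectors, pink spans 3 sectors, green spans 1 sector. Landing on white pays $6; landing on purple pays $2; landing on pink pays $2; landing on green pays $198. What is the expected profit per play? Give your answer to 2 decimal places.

$1.40

E[payout] = (8/20)·6 + (8/20)·2 + (3/20)·2 + (1/20)·198 = 67/5
Expected profit = 67/5 − 12 = 7/5 ≈ $1.40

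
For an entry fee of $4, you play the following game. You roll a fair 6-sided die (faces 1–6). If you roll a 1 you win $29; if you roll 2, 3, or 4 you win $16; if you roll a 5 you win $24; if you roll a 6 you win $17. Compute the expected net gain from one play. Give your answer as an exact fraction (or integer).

47/3 dollars

E[payout] = (1/2)·16 + (1/6)·17 + (1/6)·24 + (1/6)·29 = 59/3
Expected profit = 59/3 − 4 = 47/3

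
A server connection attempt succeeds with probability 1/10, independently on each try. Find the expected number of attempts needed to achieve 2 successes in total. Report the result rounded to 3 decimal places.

20.000

By linearity (sum of 2 independent geometric waits), E[trials] = 2/p = 2/(1/10) = 20.
≈ 20.000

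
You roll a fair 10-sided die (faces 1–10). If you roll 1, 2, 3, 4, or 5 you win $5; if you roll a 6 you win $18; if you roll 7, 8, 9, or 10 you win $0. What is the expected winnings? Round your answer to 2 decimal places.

E[payout] = (2/5)·0 + (1/2)·5 + (1/10)·18 = 43/10
≈ $4.30

$4.30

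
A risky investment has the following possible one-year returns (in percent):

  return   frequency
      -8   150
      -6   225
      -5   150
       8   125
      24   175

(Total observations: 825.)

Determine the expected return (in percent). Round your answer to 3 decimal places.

2.303

Total = 825, so P(return=-8) = 150/825, etc.
E[X] = (2/11)·(-8) + (3/11)·(-6) + (2/11)·(-5) + (5/33)·8 + (7/33)·24
     = 76/33 ≈ 2.303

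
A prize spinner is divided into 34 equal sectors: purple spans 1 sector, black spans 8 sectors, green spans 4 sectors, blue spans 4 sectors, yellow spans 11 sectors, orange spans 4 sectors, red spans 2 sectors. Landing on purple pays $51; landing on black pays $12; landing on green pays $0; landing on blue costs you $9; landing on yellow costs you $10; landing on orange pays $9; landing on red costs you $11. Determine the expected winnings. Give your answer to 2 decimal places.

E[payout] = (1/34)·51 + (8/34)·12 + (4/34)·0 + (4/34)·(-9) + (11/34)·(-10) + (4/34)·9 + (2/34)·(-11) = 15/34
≈ $0.44

$0.44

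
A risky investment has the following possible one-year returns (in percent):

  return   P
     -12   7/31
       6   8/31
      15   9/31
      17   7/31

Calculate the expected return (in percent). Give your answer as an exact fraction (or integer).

E[X] = (7/31)·(-12) + (8/31)·6 + (9/31)·15 + (7/31)·17
     = 218/31

218/31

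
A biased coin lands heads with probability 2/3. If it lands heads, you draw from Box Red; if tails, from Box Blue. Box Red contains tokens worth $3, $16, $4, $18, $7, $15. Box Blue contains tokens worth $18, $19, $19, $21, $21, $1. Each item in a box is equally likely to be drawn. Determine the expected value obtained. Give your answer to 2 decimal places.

E[X | Box Red] = (3 + 16 + 4 + 18 + 7 + 15)/6 = 21/2
E[X | Box Blue] = (18 + 19 + 19 + 21 + 21 + 1)/6 = 33/2
E[X] = (2/3)·21/2 + (1/3)·33/2 = 25/2 ≈ 12.50

$12.50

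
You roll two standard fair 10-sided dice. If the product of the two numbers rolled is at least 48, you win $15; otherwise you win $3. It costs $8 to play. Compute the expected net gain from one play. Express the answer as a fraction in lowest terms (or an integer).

E[payout] = (19/25)·3 + (6/25)·15 = 147/25
Expected profit = 147/25 − 8 = -53/25

-53/25 dollars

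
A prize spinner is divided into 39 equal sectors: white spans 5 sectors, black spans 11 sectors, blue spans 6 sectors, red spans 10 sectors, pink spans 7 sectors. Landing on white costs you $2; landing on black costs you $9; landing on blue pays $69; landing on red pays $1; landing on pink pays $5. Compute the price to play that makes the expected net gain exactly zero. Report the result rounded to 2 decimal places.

$8.97

E[payout] = (5/39)·(-2) + (11/39)·(-9) + (6/39)·69 + (10/39)·1 + (7/39)·5 = 350/39
Fair fee = E[payout] = 350/39 ≈ $8.97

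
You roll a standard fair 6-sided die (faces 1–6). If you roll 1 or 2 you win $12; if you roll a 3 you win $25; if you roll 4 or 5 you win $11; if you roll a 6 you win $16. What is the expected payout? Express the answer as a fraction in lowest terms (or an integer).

E[payout] = (1/3)·11 + (1/3)·12 + (1/6)·16 + (1/6)·25 = 29/2

29/2 dollars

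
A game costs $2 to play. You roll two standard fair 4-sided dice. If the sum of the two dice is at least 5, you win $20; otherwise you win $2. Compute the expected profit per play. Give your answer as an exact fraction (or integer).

E[payout] = (3/8)·2 + (5/8)·20 = 53/4
Expected profit = 53/4 − 2 = 45/4

45/4 dollars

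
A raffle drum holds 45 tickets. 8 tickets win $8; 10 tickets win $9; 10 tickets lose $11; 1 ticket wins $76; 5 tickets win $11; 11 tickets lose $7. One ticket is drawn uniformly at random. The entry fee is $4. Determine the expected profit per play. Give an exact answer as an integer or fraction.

E[payout] = (8/45)·8 + (10/45)·9 + (10/45)·(-11) + (1/45)·76 + (5/45)·11 + (11/45)·(-7) = 98/45
Expected profit = 98/45 − 4 = -82/45

-82/45 dollars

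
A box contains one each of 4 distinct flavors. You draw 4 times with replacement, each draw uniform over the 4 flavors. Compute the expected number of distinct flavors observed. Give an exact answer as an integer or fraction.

175/64

Let Xⱼ=1 if type j appears at least once. P(Xⱼ=1) = 1 − ((4−1)/4)^4 = 175/256.
E[#distinct] = 4·175/256 = 175/64.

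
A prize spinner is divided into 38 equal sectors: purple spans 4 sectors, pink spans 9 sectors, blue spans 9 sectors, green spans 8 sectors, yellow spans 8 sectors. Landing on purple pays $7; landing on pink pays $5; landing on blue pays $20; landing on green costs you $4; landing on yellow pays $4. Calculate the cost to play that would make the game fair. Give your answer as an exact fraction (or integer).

E[payout] = (4/38)·7 + (9/38)·5 + (9/38)·20 + (8/38)·(-4) + (8/38)·4 = 253/38
Fair fee = E[payout] = 253/38

253/38 dollars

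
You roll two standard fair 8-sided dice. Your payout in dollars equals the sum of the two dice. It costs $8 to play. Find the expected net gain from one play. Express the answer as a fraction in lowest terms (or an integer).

$1

Distribution of the sum of the two dice: 2 w.p. 1/64, 3 w.p. 1/32, 4 w.p. 3/64, 5 w.p. 1/16, 6 w.p. 5/64, 7 w.p. 3/32, …
E[payout] = (1/64)·2 + (1/32)·3 + (3/64)·4 + (1/16)·5 + (5/64)·6 + (3/32)·7 + (7/64)·8 + (1/8)·9 + (7/64)·10 + (3/32)·11 + (5/64)·12 + (1/16)·13 + (3/64)·14 + (1/32)·15 + (1/64)·16 = 9
Expected profit = 9 − 8 = 1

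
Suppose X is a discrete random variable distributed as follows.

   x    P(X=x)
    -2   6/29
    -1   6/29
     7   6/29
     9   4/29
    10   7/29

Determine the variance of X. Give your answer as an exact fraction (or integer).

22192/841

E[X] = (6/29)·(-2) + (6/29)·(-1) + (6/29)·7 + (4/29)·9 + (7/29)·10 = 130/29
E[X²] = (6/29)·4 + (6/29)·1 + (6/29)·49 + (4/29)·81 + (7/29)·100 = 1348/29
Var(X) = 1348/29 − (130/29)² = 22192/841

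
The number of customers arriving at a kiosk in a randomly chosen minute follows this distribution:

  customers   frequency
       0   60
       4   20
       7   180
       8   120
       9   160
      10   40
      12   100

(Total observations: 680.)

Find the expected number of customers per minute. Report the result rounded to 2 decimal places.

Total = 680, so P(customers=0) = 60/680, etc.
E[X] = (3/34)·0 + (1/34)·4 + (9/34)·7 + (3/17)·8 + (4/17)·9 + (1/17)·10 + (5/34)·12
     = 267/34 ≈ 7.85

7.85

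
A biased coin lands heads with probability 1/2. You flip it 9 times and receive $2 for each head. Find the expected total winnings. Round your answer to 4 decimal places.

E[#heads] = 9·1/2 = 9/2 (linearity over flips).
E[winnings] = 2·9/2 = 9.
≈ 9.0000

$9.0000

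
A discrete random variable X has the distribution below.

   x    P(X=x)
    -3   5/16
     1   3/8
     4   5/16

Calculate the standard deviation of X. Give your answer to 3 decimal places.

2.778

E[X] = 11/16, E[X²] = 131/16
Var(X) = E[X²] − (E[X])² = 131/16 − 121/256 = 1975/256
SD(X) = √(1975/256) ≈ 2.778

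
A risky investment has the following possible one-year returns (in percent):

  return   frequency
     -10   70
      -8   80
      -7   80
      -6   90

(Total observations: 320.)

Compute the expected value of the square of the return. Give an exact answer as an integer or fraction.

Total = 320, so P(return=-10) = 70/320, etc.
E[X²] = (7/32)·100 + (1/4)·64 + (1/4)·49 + (9/32)·36
     = 241/4

241/4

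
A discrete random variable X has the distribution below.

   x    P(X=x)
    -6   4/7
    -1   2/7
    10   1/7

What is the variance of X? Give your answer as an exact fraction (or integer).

E[X] = (4/7)·(-6) + (2/7)·(-1) + (1/7)·10 = -16/7
E[X²] = (4/7)·36 + (2/7)·1 + (1/7)·100 = 246/7
Var(X) = 246/7 − (-16/7)² = 1466/49

1466/49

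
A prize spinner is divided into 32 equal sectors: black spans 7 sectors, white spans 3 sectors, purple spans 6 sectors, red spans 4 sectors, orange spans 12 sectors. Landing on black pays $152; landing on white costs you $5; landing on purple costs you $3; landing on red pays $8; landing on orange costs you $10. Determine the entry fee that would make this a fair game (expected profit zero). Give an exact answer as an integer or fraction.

943/32 dollars

E[payout] = (7/32)·152 + (3/32)·(-5) + (6/32)·(-3) + (4/32)·8 + (12/32)·(-10) = 943/32
Fair fee = E[payout] = 943/32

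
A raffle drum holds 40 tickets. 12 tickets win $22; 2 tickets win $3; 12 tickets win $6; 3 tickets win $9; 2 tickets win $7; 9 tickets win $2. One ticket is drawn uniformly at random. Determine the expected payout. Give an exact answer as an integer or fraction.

401/40 dollars

E[payout] = (12/40)·22 + (2/40)·3 + (12/40)·6 + (3/40)·9 + (2/40)·7 + (9/40)·2 = 401/40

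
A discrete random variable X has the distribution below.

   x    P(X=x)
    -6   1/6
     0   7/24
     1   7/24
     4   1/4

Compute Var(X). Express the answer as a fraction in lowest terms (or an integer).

E[X] = (1/6)·(-6) + (7/24)·0 + (7/24)·1 + (1/4)·4 = 7/24
E[X²] = (1/6)·36 + (7/24)·0 + (7/24)·1 + (1/4)·16 = 247/24
Var(X) = 247/24 − (7/24)² = 5879/576

5879/576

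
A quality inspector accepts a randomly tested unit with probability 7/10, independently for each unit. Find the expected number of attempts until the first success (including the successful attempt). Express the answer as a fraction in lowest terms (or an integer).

For a geometric distribution, E[trials] = 1/p = 1/(7/10) = 10/7.

10/7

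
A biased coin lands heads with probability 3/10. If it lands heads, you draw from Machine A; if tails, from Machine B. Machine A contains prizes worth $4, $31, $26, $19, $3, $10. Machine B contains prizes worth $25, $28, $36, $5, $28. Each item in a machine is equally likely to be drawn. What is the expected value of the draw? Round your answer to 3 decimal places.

$21.730

E[X | Machine A] = (4 + 31 + 26 + 19 + 3 + 10)/6 = 31/2
E[X | Machine B] = (25 + 28 + 36 + 5 + 28)/5 = 122/5
E[X] = (3/10)·31/2 + (7/10)·122/5 = 2173/100 ≈ 21.730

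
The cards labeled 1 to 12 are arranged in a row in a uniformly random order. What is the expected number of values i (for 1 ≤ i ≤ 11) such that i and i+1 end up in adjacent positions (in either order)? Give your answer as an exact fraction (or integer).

11/6

For each i ∈ {1,…,11}, let Xᵢ = 1 if i and i+1 are adjacent. P(Xᵢ=1) = 2·(12−1)!/12! = 2/12.
By linearity, E[ΣXᵢ] = (11)·(2/12) = 11/6.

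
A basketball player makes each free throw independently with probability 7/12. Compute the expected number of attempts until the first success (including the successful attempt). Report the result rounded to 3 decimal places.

For a geometric distribution, E[trials] = 1/p = 1/(7/12) = 12/7.
≈ 1.714

1.714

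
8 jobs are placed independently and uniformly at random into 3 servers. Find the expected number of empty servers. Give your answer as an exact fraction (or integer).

Let Xⱼ=1 if server j is empty. P(Xⱼ=1) = ((3-1)/3)^8 = 256/6561.
By linearity, E[#empty] = 3·256/6561 = 256/2187.

256/2187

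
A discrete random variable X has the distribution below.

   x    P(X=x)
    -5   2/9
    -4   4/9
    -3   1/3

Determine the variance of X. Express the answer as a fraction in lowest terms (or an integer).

44/81

E[X] = (2/9)·(-5) + (4/9)·(-4) + (1/3)·(-3) = -35/9
E[X²] = (2/9)·25 + (4/9)·16 + (1/3)·9 = 47/3
Var(X) = 47/3 − (-35/9)² = 44/81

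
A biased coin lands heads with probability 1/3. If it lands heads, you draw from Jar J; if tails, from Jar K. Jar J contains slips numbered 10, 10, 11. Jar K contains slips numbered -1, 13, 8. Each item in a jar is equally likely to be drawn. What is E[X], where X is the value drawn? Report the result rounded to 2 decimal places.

7.89

E[X | Jar J] = (10 + 10 + 11)/3 = 31/3
E[X | Jar K] = (-1 + 13 + 8)/3 = 20/3
E[X] = (1/3)·31/3 + (2/3)·20/3 = 71/9 ≈ 7.89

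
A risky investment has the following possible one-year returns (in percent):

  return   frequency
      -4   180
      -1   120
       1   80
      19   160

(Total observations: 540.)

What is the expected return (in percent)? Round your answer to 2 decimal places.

4.22

Total = 540, so P(return=-4) = 180/540, etc.
E[X] = (1/3)·(-4) + (2/9)·(-1) + (4/27)·1 + (8/27)·19
     = 38/9 ≈ 4.22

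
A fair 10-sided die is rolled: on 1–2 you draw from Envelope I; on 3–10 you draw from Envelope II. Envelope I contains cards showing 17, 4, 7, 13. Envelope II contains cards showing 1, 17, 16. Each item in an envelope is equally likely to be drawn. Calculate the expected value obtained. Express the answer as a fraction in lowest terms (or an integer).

E[X | Envelope I] = (17 + 4 + 7 + 13)/4 = 41/4
E[X | Envelope II] = (1 + 17 + 16)/3 = 34/3
E[X] = (1/5)·41/4 + (4/5)·34/3 = 667/60

667/60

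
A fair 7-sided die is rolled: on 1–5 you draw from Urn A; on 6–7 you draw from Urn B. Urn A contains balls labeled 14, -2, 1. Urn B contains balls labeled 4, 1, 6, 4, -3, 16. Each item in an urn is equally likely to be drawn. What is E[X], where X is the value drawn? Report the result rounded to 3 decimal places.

E[X | Urn A] = (14 − 2 + 1)/3 = 13/3
E[X | Urn B] = (4 + 1 + 6 + 4 − 3 + 16)/6 = 14/3
E[X] = (5/7)·13/3 + (2/7)·14/3 = 31/7 ≈ 4.429

4.429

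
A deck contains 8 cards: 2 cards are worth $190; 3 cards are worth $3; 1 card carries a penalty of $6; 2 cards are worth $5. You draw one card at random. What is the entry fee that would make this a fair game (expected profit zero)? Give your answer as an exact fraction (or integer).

E[payout] = (2/8)·190 + (3/8)·3 + (1/8)·(-6) + (2/8)·5 = 393/8
Fair fee = E[payout] = 393/8

393/8 dollars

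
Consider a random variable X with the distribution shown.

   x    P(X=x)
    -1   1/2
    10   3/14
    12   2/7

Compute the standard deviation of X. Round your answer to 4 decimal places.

6.1116

E[X] = 71/14, E[X²] = 883/14
Var(X) = E[X²] − (E[X])² = 883/14 − 5041/196 = 7321/196
SD(X) = √(7321/196) ≈ 6.1116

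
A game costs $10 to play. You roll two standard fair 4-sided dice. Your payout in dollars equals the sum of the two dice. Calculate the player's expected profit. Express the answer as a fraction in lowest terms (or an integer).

Distribution of the sum of the two dice: 2 w.p. 1/16, 3 w.p. 1/8, 4 w.p. 3/16, 5 w.p. 1/4, 6 w.p. 3/16, 7 w.p. 1/8, …
E[payout] = (1/16)·2 + (1/8)·3 + (3/16)·4 + (1/4)·5 + (3/16)·6 + (1/8)·7 + (1/16)·8 = 5
Expected profit = 5 − 10 = -5

-$5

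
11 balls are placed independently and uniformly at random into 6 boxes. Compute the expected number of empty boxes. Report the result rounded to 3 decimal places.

0.808

Let Xⱼ=1 if box j is empty. P(Xⱼ=1) = ((6-1)/6)^11 = 48828125/362797056.
By linearity, E[#empty] = 6·48828125/362797056 = 48828125/60466176.
≈ 0.808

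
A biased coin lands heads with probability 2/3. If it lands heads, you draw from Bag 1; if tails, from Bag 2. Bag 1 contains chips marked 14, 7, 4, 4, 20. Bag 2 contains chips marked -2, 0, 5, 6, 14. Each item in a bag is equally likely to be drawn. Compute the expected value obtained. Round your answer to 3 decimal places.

E[X | Bag 1] = (14 + 7 + 4 + 4 + 20)/5 = 49/5
E[X | Bag 2] = (-2 + 0 + 5 + 6 + 14)/5 = 23/5
E[X] = (2/3)·49/5 + (1/3)·23/5 = 121/15 ≈ 8.067

8.067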